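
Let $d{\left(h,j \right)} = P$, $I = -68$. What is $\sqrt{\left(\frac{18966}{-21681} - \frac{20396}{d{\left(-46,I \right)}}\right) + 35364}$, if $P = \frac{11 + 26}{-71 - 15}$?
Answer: $\frac{7 \sqrt{13420050649126}}{89133} \approx 287.7$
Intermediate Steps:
$P = - \frac{37}{86}$ ($P = \frac{37}{-86} = 37 \left(- \frac{1}{86}\right) = - \frac{37}{86} \approx -0.43023$)
$d{\left(h,j \right)} = - \frac{37}{86}$
$\sqrt{\left(\frac{18966}{-21681} - \frac{20396}{d{\left(-46,I \right)}}\right) + 35364} = \sqrt{\left(\frac{18966}{-21681} - \frac{20396}{- \frac{37}{86}}\right) + 35364} = \sqrt{\left(18966 \left(- \frac{1}{21681}\right) - - \frac{1754056}{37}\right) + 35364} = \sqrt{\left(- \frac{6322}{7227} + \frac{1754056}{37}\right) + 35364} = \sqrt{\frac{12676328798}{267399} + 35364} = \sqrt{\frac{22132627034}{267399}} = \frac{7 \sqrt{13420050649126}}{89133}$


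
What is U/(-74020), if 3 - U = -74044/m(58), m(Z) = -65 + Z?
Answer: 74023/518140 ≈ 0.14286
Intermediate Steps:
U = -74023/7 (U = 3 - (-74044)/(-65 + 58) = 3 - (-74044)/(-7) = 3 - (-74044)*(-1)/7 = 3 - 1*74044/7 = 3 - 74044/7 = -74023/7 ≈ -10575.)
U/(-74020) = -74023/7/(-74020) = -74023/7*(-1/74020) = 74023/518140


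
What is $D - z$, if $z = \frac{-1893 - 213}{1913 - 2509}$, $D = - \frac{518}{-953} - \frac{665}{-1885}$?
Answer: $- \frac{282356463}{107065738} \approx -2.6372$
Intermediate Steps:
$D = \frac{322035}{359281}$ ($D = \left(-518\right) \left(- \frac{1}{953}\right) - - \frac{133}{377} = \frac{518}{953} + \frac{133}{377} = \frac{322035}{359281} \approx 0.89633$)
$z = \frac{1053}{298}$ ($z = - \frac{2106}{-596} = \left(-2106\right) \left(- \frac{1}{596}\right) = \frac{1053}{298} \approx 3.5336$)
$D - z = \frac{322035}{359281} - \frac{1053}{298} = - \frac{282356463}{107065738}$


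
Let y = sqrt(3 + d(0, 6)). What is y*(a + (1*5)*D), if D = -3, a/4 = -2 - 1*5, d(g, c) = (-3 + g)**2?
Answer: -86*sqrt(3) ≈ -148.96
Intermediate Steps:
a = -28 (a = 4*(-2 - 1*5) = 4*(-2 - 5) = 4*(-7) = -28)
y = 2*sqrt(3) (y = sqrt(3 + (-3 + 0)**2) = sqrt(3 + (-3)**2) = sqrt(3 + 9) = sqrt(12) = 2*sqrt(3) ≈ 3.4641)
y*(a + (1*5)*D) = (2*sqrt(3))*(-28 + (1*5)*(-3)) = (2*sqrt(3))*(-28 + 5*(-3)) = (2*sqrt(3))*(-28 - 15) = (2*sqrt(3))*(-43) = -86*sqrt(3)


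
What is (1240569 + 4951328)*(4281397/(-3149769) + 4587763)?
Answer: 89475322745899478950/3149769 ≈ 2.8407e+13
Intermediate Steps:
(1240569 + 4951328)*(4281397/(-3149769) + 4587763) = 6191897*(4281397*(-1/3149769) + 4587763) = 6191897*(-4281397/3149769 + 4587763) = 6191897*(14450389395350/3149769) = 89475322745899478950/3149769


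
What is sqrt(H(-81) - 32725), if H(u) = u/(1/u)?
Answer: 2*I*sqrt(6541) ≈ 161.75*I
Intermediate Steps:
H(u) = u**2 (H(u) = u*u = u**2)
sqrt(H(-81) - 32725) = sqrt((-81)**2 - 32725) = sqrt(6561 - 32725) = sqrt(-26164) = 2*I*sqrt(6541)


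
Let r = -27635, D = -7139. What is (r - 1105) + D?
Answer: -35879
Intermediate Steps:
(r - 1105) + D = (-27635 - 1105) - 7139 = -28740 - 7139 = -35879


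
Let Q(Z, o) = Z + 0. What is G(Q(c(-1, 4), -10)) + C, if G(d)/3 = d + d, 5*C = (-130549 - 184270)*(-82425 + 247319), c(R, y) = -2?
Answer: -51911764246/5 ≈ -1.0382e+10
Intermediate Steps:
Q(Z, o) = Z
C = -51911764186/5 (C = ((-130549 - 184270)*(-82425 + 247319))/5 = (-314819*164894)/5 = (⅕)*(-51911764186) = -51911764186/5 ≈ -1.0382e+10)
G(d) = 6*d (G(d) = 3*(d + d) = 3*(2*d) = 6*d)
G(Q(c(-1, 4), -10)) + C = 6*(-2) - 51911764186/5 = -12 - 51911764186/5 = -51911764246/5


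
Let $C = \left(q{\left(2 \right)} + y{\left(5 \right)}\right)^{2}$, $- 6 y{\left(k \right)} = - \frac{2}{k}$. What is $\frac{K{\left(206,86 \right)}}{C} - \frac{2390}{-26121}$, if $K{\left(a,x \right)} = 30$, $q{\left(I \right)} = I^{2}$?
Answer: $\frac{185209940}{97196241} \approx 1.9055$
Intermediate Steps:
$y{\left(k \right)} = \frac{1}{3 k}$ ($y{\left(k \right)} = - \frac{\left(-2\right) \frac{1}{k}}{6} = \frac{1}{3 k}$)
$C = \frac{3721}{225}$ ($C = \left(2^{2} + \frac{1}{3 \cdot 5}\right)^{2} = \left(4 + \frac{1}{3} \cdot \frac{1}{5}\right)^{2} = \left(4 + \frac{1}{15}\right)^{2} = \left(\frac{61}{15}\right)^{2} = \frac{3721}{225} \approx 16.538$)
$\frac{K{\left(206,86 \right)}}{C} - \frac{2390}{-26121} = \frac{30}{\frac{3721}{225}} - \frac{2390}{-26121} = 30 \cdot \frac{225}{3721} - - \frac{2390}{26121} = \frac{6750}{3721} + \frac{2390}{26121} = \frac{185209940}{97196241}$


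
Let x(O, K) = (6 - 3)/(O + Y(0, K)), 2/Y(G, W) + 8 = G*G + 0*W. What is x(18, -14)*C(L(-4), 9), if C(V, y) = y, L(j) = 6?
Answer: 108/71 ≈ 1.5211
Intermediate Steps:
Y(G, W) = 2/(-8 + G²) (Y(G, W) = 2/(-8 + (G*G + 0*W)) = 2/(-8 + (G² + 0)) = 2/(-8 + G²))
x(O, K) = 3/(-¼ + O) (x(O, K) = (6 - 3)/(O + 2/(-8 + 0²)) = 3/(O + 2/(-8 + 0)) = 3/(O + 2/(-8)) = 3/(O + 2*(-⅛)) = 3/(O - ¼) = 3/(-¼ + O))
x(18, -14)*C(L(-4), 9) = (12/(-1 + 4*18))*9 = (12/(-1 + 72))*9 = (12/71)*9 = 108/71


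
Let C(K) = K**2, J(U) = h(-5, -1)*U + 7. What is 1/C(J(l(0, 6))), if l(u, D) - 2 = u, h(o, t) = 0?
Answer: 1/49 ≈ 0.020408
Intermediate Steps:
l(u, D) = 2 + u
J(U) = 7 (J(U) = 0*U + 7 = 0 + 7 = 7)
1/C(J(l(0, 6))) = 1/(7**2) = 1/49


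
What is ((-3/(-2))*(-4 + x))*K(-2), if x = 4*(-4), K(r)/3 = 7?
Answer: -630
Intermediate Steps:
K(r) = 21 (K(r) = 3*7 = 21)
x = -16
((-3/(-2))*(-4 + x))*K(-2) = ((-3/(-2))*(-4 - 16))*21 = (-3*(-½)*(-20))*21 = ((3/2)*(-20))*21 = -30*21 = -630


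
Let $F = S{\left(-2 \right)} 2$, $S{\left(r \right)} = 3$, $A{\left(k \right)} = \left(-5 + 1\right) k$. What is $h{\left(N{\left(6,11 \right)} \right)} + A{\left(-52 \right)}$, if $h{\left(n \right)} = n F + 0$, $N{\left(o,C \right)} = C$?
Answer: $274$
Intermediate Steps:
$A{\left(k \right)} = - 4 k$
$F = 6$ ($F = 3 \cdot 2 = 6$)
$h{\left(n \right)} = 6 n$ ($h{\left(n \right)} = n 6 + 0 = 6 n + 0 = 6 n$)
$h{\left(N{\left(6,11 \right)} \right)} + A{\left(-52 \right)} = 6 \cdot 11 - -208 = 66 + 208 = 274$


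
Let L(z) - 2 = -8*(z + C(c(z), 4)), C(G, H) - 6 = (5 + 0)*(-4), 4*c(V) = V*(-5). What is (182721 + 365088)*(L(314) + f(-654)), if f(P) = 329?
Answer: -1133416821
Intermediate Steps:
c(V) = -5*V/4 (c(V) = (V*(-5))/4 = (-5*V)/4 = -5*V/4)
C(G, H) = -14 (C(G, H) = 6 + (5 + 0)*(-4) = 6 + 5*(-4) = 6 - 20 = -14)
L(z) = 114 - 8*z (L(z) = 2 - 8*(z - 14) = 2 - 8*(-14 + z) = 2 + (112 - 8*z) = 114 - 8*z)
(182721 + 365088)*(L(314) + f(-654)) = (182721 + 365088)*((114 - 8*314) + 329) = 547809*((114 - 2512) + 329) = 547809*(-2398 + 329) = 547809*(-2069) = -1133416821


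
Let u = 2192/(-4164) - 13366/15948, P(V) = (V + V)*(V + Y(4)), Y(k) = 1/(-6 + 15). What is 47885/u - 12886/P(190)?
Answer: -453406154093001/12920051870 ≈ -35093.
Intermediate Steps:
Y(k) = 1/9
P(V) = 2*V*(1/9 + V) (P(V) = (V + V)*(V + 1/9) = (2*V)*(1/9 + V) = 2*V*(1/9 + V))
u = -3775585/2766978 (u = 2192*(-1/4164) - 13366*1/15948 = -548/1041 - 6683/7974 = -3775585/2766978 ≈ -1.3645)
47885/u - 12886/P(190) = 47885/(-3775585/2766978) - 12886*9/(380*(1 + 9*190)) = 47885*(-2766978/3775585) - 12886*9/(380*(1 + 1710)) = -26499348306/755117 - 12886/((2/9)*190*1711) = -26499348306/755117 - 12886/650180/9 = -26499348306/755117 - 12886*9/650180 = -26499348306/755117 - 57987/325090 = -453406154093001/12920051870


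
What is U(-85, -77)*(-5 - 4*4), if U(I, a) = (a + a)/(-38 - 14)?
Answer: -1617/26 ≈ -62.192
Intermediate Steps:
U(I, a) = -a/26 (U(I, a) = (2*a)/(-52) = (2*a)*(-1/52) = -a/26)
U(-85, -77)*(-5 - 4*4) = (-1/26*(-77))*(-5 - 4*4) = 77*(-5 - 16)/26 = (77/26)*(-21) = -1617/26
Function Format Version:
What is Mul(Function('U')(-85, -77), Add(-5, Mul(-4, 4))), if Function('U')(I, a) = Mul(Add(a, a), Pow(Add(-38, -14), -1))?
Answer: Rational(-1617, 26) ≈ -62.192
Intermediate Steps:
Function('U')(I, a) = Mul(Rational(-1, 26), a) (Function('U')(I, a) = Mul(Mul(2, a), Pow(-52, -1)) = Mul(Mul(2, a), Rational(-1, 52)) = Mul(Rational(-1, 26), a))
Mul(Function('U')(-85, -77), Add(-5, Mul(-4, 4))) = Mul(Mul(Rational(-1, 26), -77), Add(-5, Mul(-4, 4))) = Mul(Rational(77, 26), Add(-5, -16)) = Mul(Rational(77, 26), -21) = Rational(-1617, 26)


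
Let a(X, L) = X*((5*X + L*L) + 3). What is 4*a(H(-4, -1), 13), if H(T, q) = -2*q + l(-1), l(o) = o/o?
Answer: 2244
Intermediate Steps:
l(o) = 1
H(T, q) = 1 - 2*q (H(T, q) = -2*q + 1 = 1 - 2*q)
a(X, L) = X*(3 + L² + 5*X) (a(X, L) = X*((5*X + L²) + 3) = X*((L² + 5*X) + 3) = X*(3 + L² + 5*X))
4*a(H(-4, -1), 13) = 4*((1 - 2*(-1))*(3 + 13² + 5*(1 - 2*(-1)))) = 4*((1 + 2)*(3 + 169 + 5*(1 + 2))) = 4*(3*(3 + 169 + 5*3)) = 4*(3*(3 + 169 + 15)) = 4*(3*187) = 4*561 = 2244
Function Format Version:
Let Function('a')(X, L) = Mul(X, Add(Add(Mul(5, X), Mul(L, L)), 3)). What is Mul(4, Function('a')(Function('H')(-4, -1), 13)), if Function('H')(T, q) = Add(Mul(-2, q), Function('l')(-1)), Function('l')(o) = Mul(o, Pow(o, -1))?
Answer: 2244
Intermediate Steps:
Function('l')(o) = 1
Function('H')(T, q) = Add(1, Mul(-2, q)) (Function('H')(T, q) = Add(Mul(-2, q), 1) = Add(1, Mul(-2, q)))
Function('a')(X, L) = Mul(X, Add(3, Pow(L, 2), Mul(5, X))) (Function('a')(X, L) = Mul(X, Add(Add(Mul(5, X), Pow(L, 2)), 3)) = Mul(X, Add(Add(Pow(L, 2), Mul(5, X)), 3)) = Mul(X, Add(3, Pow(L, 2), Mul(5, X))))
Mul(4, Function('a')(Function('H')(-4, -1), 13)) = Mul(4, Mul(Add(1, Mul(-2, -1)), Add(3, Pow(13, 2), Mul(5, Add(1, Mul(-2, -1)))))) = Mul(4, Mul(Add(1, 2), Add(3, 169, Mul(5, Add(1, 2))))) = Mul(4, Mul(3, Add(3, 169, Mul(5, 3)))) = Mul(4, Mul(3, Add(3, 169, 15))) = Mul(4, Mul(3, 187)) = Mul(4, 561) = 2244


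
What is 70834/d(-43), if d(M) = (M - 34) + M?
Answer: -35417/60 ≈ -590.28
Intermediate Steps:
d(M) = -34 + 2*M (d(M) = (-34 + M) + M = -34 + 2*M)
70834/d(-43) = 70834/(-34 + 2*(-43)) = 70834/(-34 - 86) = 70834/(-120) = 70834*(-1/120) = -35417/60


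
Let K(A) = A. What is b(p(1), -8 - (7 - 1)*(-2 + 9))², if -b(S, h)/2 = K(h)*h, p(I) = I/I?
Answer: 25000000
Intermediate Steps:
p(I) = 1
b(S, h) = -2*h² (b(S, h) = -2*h*h = -2*h²)
b(p(1), -8 - (7 - 1)*(-2 + 9))² = (-2*(-8 - (7 - 1)*(-2 + 9))²)² = (-2*(-8 - 6*7)²)² = (-2*(-8 - 1*42)²)² = (-2*(-8 - 42)²)² = (-2*(-50)²)² = (-2*2500)² = (-5000)² = 25000000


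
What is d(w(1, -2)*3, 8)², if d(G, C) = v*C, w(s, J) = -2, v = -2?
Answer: 256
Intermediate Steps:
d(G, C) = -2*C
d(w(1, -2)*3, 8)² = (-2*8)² = (-16)² = 256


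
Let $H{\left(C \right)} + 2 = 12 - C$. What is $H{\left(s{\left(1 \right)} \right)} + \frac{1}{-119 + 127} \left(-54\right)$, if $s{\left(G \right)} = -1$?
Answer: $\frac{17}{4} \approx 4.25$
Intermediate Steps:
$H{\left(C \right)} = 10 - C$ ($H{\left(C \right)} = -2 - \left(-12 + C\right) = 10 - C$)
$H{\left(s{\left(1 \right)} \right)} + \frac{1}{-119 + 127} \left(-54\right) = \left(10 - -1\right) + \frac{1}{-119 + 127} \left(-54\right) = \left(10 + 1\right) + \frac{1}{8} \left(-54\right) = 11 + \frac{1}{8} \left(-54\right) = 11 - \frac{27}{4} = \frac{17}{4}$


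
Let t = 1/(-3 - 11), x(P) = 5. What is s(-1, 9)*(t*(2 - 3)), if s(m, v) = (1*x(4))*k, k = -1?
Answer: -5/14 ≈ -0.35714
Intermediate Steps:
s(m, v) = -5 (s(m, v) = (1*5)*(-1) = 5*(-1) = -5)
t = -1/14 (t = 1/(-14) = -1/14 ≈ -0.071429)
s(-1, 9)*(t*(2 - 3)) = -(-5)*(2 - 3)/14 = -(-5)*(-1)/14 = -5*1/14 = -5/14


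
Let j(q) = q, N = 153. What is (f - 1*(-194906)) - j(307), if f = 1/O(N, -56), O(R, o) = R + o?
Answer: 18876104/97 ≈ 1.9460e+5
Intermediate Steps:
f = 1/97 (f = 1/(153 - 56) = 1/97 ≈ 0.010309)
(f - 1*(-194906)) - j(307) = (1/97 - 1*(-194906)) - 1*307 = (1/97 + 194906) - 307 = 18905883/97 - 307 = 18876104/97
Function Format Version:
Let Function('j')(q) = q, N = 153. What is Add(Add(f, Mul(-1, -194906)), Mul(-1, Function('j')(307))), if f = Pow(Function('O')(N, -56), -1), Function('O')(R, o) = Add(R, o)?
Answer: Rational(18876104, 97) ≈ 1.9460e+5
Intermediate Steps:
f = Rational(1, 97) (f = Pow(Add(153, -56), -1) = Pow(97, -1) = Rational(1, 97) ≈ 0.010309)
Add(Add(f, Mul(-1, -194906)), Mul(-1, Function('j')(307))) = Add(Add(Rational(1, 97), Mul(-1, -194906)), Mul(-1, 307)) = Add(Add(Rational(1, 97), 194906), -307) = Add(Rational(18905883, 97), -307) = Rational(18876104, 97)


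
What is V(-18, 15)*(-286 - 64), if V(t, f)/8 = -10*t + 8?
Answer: -526400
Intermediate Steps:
V(t, f) = 64 - 80*t (V(t, f) = 8*(-10*t + 8) = 8*(8 - 10*t) = 64 - 80*t)
V(-18, 15)*(-286 - 64) = (64 - 80*(-18))*(-286 - 64) = (64 + 1440)*(-350) = 1504*(-350) = -526400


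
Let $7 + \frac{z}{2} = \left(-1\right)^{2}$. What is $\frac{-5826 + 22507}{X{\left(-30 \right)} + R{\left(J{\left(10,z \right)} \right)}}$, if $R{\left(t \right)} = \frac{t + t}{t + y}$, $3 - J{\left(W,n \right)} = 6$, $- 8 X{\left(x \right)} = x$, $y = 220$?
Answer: $\frac{14479108}{3231} \approx 4481.3$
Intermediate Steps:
$z = -12$ ($z = -14 + 2 \left(-1\right)^{2} = -14 + 2 \cdot 1 = -14 + 2 = -12$)
$X{\left(x \right)} = - \frac{x}{8}$
$J{\left(W,n \right)} = -3$ ($J{\left(W,n \right)} = 3 - 6 = -3$)
$R{\left(t \right)} = \frac{2 t}{220 + t}$ ($R{\left(t \right)} = \frac{t + t}{t + 220} = \frac{2 t}{220 + t}$)
$\frac{-5826 + 22507}{X{\left(-30 \right)} + R{\left(J{\left(10,z \right)} \right)}} = \frac{-5826 + 22507}{\left(- \frac{1}{8}\right) \left(-30\right) + 2 \left(-3\right) \frac{1}{220 - 3}} = \frac{16681}{\frac{15}{4} + 2 \left(-3\right) \frac{1}{217}} = \frac{16681}{\frac{15}{4} - \frac{6}{217}} = \frac{16681}{\frac{3231}{868}} = 16681 \cdot \frac{868}{3231} = \frac{14479108}{3231}$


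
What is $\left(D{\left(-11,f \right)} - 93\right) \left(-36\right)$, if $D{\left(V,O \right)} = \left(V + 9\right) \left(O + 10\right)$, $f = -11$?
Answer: $3276$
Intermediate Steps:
$D{\left(V,O \right)} = \left(9 + V\right) \left(10 + O\right)$
$\left(D{\left(-11,f \right)} - 93\right) \left(-36\right) = \left(\left(90 + 9 \left(-11\right) + 10 \left(-11\right) - -121\right) - 93\right) \left(-36\right) = \left(\left(90 - 99 - 110 + 121\right) - 93\right) \left(-36\right) = \left(2 - 93\right) \left(-36\right) = \left(-91\right) \left(-36\right) = 3276$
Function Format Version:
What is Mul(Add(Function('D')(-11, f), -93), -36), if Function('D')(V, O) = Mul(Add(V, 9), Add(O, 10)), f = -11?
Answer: 3276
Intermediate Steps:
Function('D')(V, O) = Mul(Add(9, V), Add(10, O))
Mul(Add(Function('D')(-11, f), -93), -36) = Mul(Add(Add(90, Mul(9, -11), Mul(10, -11), Mul(-11, -11)), -93), -36) = Mul(Add(Add(90, -99, -110, 121), -93), -36) = Mul(Add(2, -93), -36) = Mul(-91, -36) = 3276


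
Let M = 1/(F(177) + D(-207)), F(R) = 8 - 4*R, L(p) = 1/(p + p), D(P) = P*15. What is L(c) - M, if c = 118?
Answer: 4041/897980 ≈ 0.0045001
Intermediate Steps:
D(P) = 15*P
L(p) = 1/(2*p)
M = -1/3805 (M = 1/((8 - 4*177) + 15*(-207)) = 1/((8 - 708) - 3105) = 1/(-700 - 3105) = 1/(-3805) = -1/3805 ≈ -0.00026281)
L(c) - M = (1/2)/118 - 1*(-1/3805) = (1/2)*(1/118) + 1/3805 = 1/236 + 1/3805 = 4041/897980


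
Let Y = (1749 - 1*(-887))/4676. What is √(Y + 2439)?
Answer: 5*√133352506/1169 ≈ 49.392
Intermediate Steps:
Y = 659/1169 (Y = (1749 + 887)*(1/4676) = 2636*(1/4676) = 659/1169 ≈ 0.56373)
√(Y + 2439) = √(659/1169 + 2439) = √(2851850/1169) = 5*√133352506/1169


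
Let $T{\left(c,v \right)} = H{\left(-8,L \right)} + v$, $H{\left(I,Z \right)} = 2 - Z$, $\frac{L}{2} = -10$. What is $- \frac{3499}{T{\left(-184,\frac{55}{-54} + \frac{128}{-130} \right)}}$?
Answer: $- \frac{12281490}{70189} \approx -174.98$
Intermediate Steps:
$L = -20$ ($L = 2 \left(-10\right) = -20$)
$T{\left(c,v \right)} = 22 + v$ ($T{\left(c,v \right)} = \left(2 - -20\right) + v = \left(2 + 20\right) + v = 22 + v$)
$- \frac{3499}{T{\left(-184,\frac{55}{-54} + \frac{128}{-130} \right)}} = - \frac{3499}{22 + \left(\frac{55}{-54} + \frac{128}{-130}\right)} = - \frac{3499}{22 + \left(55 \left(- \frac{1}{54}\right) + 128 \left(- \frac{1}{130}\right)\right)} = - \frac{3499}{22 - \frac{7031}{3510}} = - \frac{3499}{\frac{70189}{3510}} = \left(-3499\right) \frac{3510}{70189} = - \frac{12281490}{70189}$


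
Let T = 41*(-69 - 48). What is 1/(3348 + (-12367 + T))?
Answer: -1/13816 ≈ -7.2380e-5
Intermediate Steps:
T = -4797 (T = 41*(-117) = -4797)
1/(3348 + (-12367 + T)) = 1/(3348 + (-12367 - 4797)) = 1/(3348 - 17164) = 1/(-13816) = -1/13816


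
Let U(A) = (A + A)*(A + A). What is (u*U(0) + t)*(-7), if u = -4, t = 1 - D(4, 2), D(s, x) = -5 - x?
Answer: -56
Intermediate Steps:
t = 8 (t = 1 - (-5 - 1*2) = 1 - (-5 - 2) = 1 - 1*(-7) = 1 + 7 = 8)
U(A) = 4*A**2 (U(A) = (2*A)*(2*A) = 4*A**2)
(u*U(0) + t)*(-7) = (-16*0**2 + 8)*(-7) = (-16*0 + 8)*(-7) = (-4*0 + 8)*(-7) = (0 + 8)*(-7) = 8*(-7) = -56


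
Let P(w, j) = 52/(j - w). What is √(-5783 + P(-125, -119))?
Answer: I*√51969/3 ≈ 75.989*I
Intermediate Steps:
√(-5783 + P(-125, -119)) = √(-5783 + 52/(-119 - 1*(-125))) = √(-5783 + 52/(-119 + 125)) = √(-5783 + 52/6) = √(-5783 + 52*(⅙)) = √(-5783 + 26/3) = √(-17323/3) = I*√51969/3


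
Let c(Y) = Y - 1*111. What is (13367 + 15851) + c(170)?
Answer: 29277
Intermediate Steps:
c(Y) = -111 + Y (c(Y) = Y - 111 = -111 + Y)
(13367 + 15851) + c(170) = (13367 + 15851) + (-111 + 170) = 29218 + 59 = 29277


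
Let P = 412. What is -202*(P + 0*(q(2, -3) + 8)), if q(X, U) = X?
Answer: -83224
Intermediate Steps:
-202*(P + 0*(q(2, -3) + 8)) = -202*(412 + 0*(2 + 8)) = -202*(412 + 0*10) = -202*(412 + 0) = -202*412 = -83224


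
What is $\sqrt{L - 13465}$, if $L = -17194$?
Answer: $i \sqrt{30659} \approx 175.1 i$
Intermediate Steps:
$\sqrt{L - 13465} = \sqrt{-17194 - 13465} = \sqrt{-30659} = i \sqrt{30659}$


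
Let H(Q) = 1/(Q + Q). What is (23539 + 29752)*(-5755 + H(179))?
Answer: -109794861099/358 ≈ -3.0669e+8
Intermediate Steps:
H(Q) = 1/(2*Q)
(23539 + 29752)*(-5755 + H(179)) = (23539 + 29752)*(-5755 + (1/2)/179) = 53291*(-5755 + (1/2)*(1/179)) = 53291*(-5755 + 1/358) = 53291*(-2060289/358) = -109794861099/358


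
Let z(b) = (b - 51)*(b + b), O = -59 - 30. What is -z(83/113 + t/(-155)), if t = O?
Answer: 39900004492/306775225 ≈ 130.06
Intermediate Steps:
O = -89
t = -89
z(b) = 2*b*(-51 + b) (z(b) = (-51 + b)*(2*b) = 2*b*(-51 + b))
-z(83/113 + t/(-155)) = -2*(83/113 - 89/(-155))*(-51 + (83/113 - 89/(-155))) = -2*(83*(1/113) - 89*(-1/155))*(-51 + (83*(1/113) - 89*(-1/155))) = -2*(83/113 + 89/155)*(-51 + (83/113 + 89/155)) = -2*22922*(-51 + 22922/17515)/17515 = -2*22922*(-870343)/(17515*17515) = -1*(-39900004492/306775225) = 39900004492/306775225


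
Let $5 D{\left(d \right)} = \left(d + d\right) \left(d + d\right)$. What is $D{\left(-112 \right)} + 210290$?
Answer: $\frac{1101626}{5} \approx 2.2033 \cdot 10^{5}$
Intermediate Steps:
$D{\left(d \right)} = \frac{4 d^{2}}{5}$ ($D{\left(d \right)} = \frac{\left(d + d\right) \left(d + d\right)}{5} = \frac{2 d 2 d}{5} = \frac{4 d^{2}}{5}$)
$D{\left(-112 \right)} + 210290 = \frac{4 \left(-112\right)^{2}}{5} + 210290 = \frac{4}{5} \cdot 12544 + 210290 = \frac{50176}{5} + 210290 = \frac{1101626}{5}$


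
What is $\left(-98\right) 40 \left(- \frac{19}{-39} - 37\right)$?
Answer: $\frac{5582080}{39} \approx 1.4313 \cdot 10^{5}$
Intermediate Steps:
$\left(-98\right) 40 \left(- \frac{19}{-39} - 37\right) = - 3920 \left(\left(-19\right) \left(- \frac{1}{39}\right) - 37\right) = - 3920 \left(\frac{19}{39} - 37\right) = \left(-3920\right) \left(- \frac{1424}{39}\right) = \frac{5582080}{39}$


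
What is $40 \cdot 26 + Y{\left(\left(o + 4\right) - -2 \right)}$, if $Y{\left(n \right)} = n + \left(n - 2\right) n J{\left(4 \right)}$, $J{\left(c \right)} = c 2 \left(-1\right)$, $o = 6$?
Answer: $92$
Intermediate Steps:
$J{\left(c \right)} = - 2 c$ ($J{\left(c \right)} = 2 c \left(-1\right) = - 2 c$)
$Y{\left(n \right)} = n - 8 n \left(-2 + n\right)$ ($Y{\left(n \right)} = n + \left(n - 2\right) n \left(\left(-2\right) 4\right) = n + \left(-2 + n\right) n \left(-8\right) = n + n \left(-2 + n\right) \left(-8\right) = n - 8 n \left(-2 + n\right)$)
$40 \cdot 26 + Y{\left(\left(o + 4\right) - -2 \right)} = 40 \cdot 26 + \left(\left(6 + 4\right) - -2\right) \left(17 - 8 \left(\left(6 + 4\right) - -2\right)\right) = 1040 + \left(10 + 2\right) \left(17 - 8 \left(10 + 2\right)\right) = 1040 + 12 \left(17 - 96\right) = 1040 + 12 \left(-79\right) = 1040 - 948 = 92$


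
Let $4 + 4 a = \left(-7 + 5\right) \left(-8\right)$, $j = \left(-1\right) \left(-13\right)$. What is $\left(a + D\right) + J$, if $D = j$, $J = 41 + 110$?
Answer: $167$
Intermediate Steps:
$J = 151$
$j = 13$
$D = 13$
$a = 3$ ($a = -1 + \frac{\left(-7 + 5\right) \left(-8\right)}{4} = -1 + \frac{\left(-2\right) \left(-8\right)}{4} = -1 + \frac{1}{4} \cdot 16 = -1 + 4 = 3$)
$\left(a + D\right) + J = \left(3 + 13\right) + 151 = 16 + 151 = 167$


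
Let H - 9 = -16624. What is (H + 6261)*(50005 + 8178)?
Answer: -602426782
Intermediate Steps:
H = -16615 (H = 9 - 16624 = -16615)
(H + 6261)*(50005 + 8178) = (-16615 + 6261)*(50005 + 8178) = -10354*58183 = -602426782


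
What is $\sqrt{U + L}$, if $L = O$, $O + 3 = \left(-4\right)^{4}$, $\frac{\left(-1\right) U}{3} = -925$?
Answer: $2 \sqrt{757} \approx 55.027$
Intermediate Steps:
$U = 2775$ ($U = \left(-3\right) \left(-925\right) = 2775$)
$O = 253$ ($O = -3 + \left(-4\right)^{4} = -3 + 256 = 253$)
$L = 253$
$\sqrt{U + L} = \sqrt{2775 + 253} = \sqrt{3028} = 2 \sqrt{757}$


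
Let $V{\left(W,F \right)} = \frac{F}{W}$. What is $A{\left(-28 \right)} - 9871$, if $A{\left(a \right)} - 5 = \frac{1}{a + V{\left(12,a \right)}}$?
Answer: $- \frac{897809}{91} \approx -9866.0$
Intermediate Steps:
$A{\left(a \right)} = 5 + \frac{12}{13 a}$ ($A{\left(a \right)} = 5 + \frac{1}{a + \frac{a}{12}} = 5 + \frac{1}{\frac{13}{12} a} = 5 + \frac{12}{13 a}$)
$A{\left(-28 \right)} - 9871 = \left(5 + \frac{12}{13 \left(-28\right)}\right) - 9871 = \left(5 + \frac{12}{13} \left(- \frac{1}{28}\right)\right) - 9871 = \left(5 - \frac{3}{91}\right) - 9871 = \frac{452}{91} - 9871 = - \frac{897809}{91}$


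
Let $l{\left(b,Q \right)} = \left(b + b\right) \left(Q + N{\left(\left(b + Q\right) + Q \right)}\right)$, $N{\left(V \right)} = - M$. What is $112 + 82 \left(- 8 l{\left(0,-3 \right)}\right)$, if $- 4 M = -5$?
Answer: $112$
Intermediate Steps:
$M = \frac{5}{4}$ ($M = \left(- \frac{1}{4}\right) \left(-5\right) = \frac{5}{4} \approx 1.25$)
$N{\left(V \right)} = - \frac{5}{4}$ ($N{\left(V \right)} = \left(-1\right) \frac{5}{4} = - \frac{5}{4}$)
$l{\left(b,Q \right)} = 2 b \left(- \frac{5}{4} + Q\right)$ ($l{\left(b,Q \right)} = \left(b + b\right) \left(Q - \frac{5}{4}\right) = 2 b \left(- \frac{5}{4} + Q\right)$)
$112 + 82 \left(- 8 l{\left(0,-3 \right)}\right) = 112 + 82 \left(- 8 \cdot \frac{1}{2} \cdot 0 \left(-5 + 4 \left(-3\right)\right)\right) = 112 + 82 \left(- 8 \cdot \frac{1}{2} \cdot 0 \left(-5 - 12\right)\right) = 112 + 82 \left(- 8 \cdot \frac{1}{2} \cdot 0 \left(-17\right)\right) = 112 + 82 \left(\left(-8\right) 0\right) = 112 + 82 \cdot 0 = 112 + 0 = 112$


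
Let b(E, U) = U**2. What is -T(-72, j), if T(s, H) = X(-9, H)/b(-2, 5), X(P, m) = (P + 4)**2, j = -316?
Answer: -1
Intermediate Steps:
X(P, m) = (4 + P)**2
T(s, H) = 1 (T(s, H) = (4 - 9)**2/(5**2) = (-5)**2/25 = 25*(1/25) = 1)
-T(-72, j) = -1*1 = -1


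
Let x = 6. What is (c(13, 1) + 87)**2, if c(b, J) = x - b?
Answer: 6400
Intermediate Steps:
c(b, J) = 6 - b
(c(13, 1) + 87)**2 = ((6 - 1*13) + 87)**2 = ((6 - 13) + 87)**2 = (-7 + 87)**2 = 80**2 = 6400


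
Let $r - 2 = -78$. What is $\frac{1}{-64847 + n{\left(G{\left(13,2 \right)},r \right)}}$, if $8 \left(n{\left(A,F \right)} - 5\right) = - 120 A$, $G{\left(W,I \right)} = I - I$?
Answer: $- \frac{1}{64842} \approx -1.5422 \cdot 10^{-5}$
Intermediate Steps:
$G{\left(W,I \right)} = 0$
$r = -76$ ($r = 2 - 78 = -76$)
$n{\left(A,F \right)} = 5 - 15 A$ ($n{\left(A,F \right)} = 5 + \frac{\left(-120\right) A}{8} = 5 - 15 A$)
$\frac{1}{-64847 + n{\left(G{\left(13,2 \right)},r \right)}} = \frac{1}{-64847 + \left(5 - 0\right)} = \frac{1}{-64847 + \left(5 + 0\right)} = \frac{1}{-64847 + 5} = \frac{1}{-64842} = - \frac{1}{64842}$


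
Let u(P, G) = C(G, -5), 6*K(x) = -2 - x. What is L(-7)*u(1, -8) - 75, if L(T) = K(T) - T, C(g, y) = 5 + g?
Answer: -197/2 ≈ -98.500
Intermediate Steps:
K(x) = -1/3 - x/6 (K(x) = (-2 - x)/6 = -1/3 - x/6)
L(T) = -1/3 - 7*T/6 (L(T) = (-1/3 - T/6) - T = -1/3 - 7*T/6)
u(P, G) = 5 + G
L(-7)*u(1, -8) - 75 = (-1/3 - 7/6*(-7))*(5 - 8) - 75 = (-1/3 + 49/6)*(-3) - 75 = (47/6)*(-3) - 75 = -47/2 - 75 = -197/2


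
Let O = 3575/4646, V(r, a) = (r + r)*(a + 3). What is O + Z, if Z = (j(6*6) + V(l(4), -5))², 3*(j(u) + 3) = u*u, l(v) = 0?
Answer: 855058061/4646 ≈ 1.8404e+5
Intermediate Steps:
V(r, a) = 2*r*(3 + a) (V(r, a) = (2*r)*(3 + a) = 2*r*(3 + a))
O = 3575/4646 (O = 3575*(1/4646) = 3575/4646 ≈ 0.76948)
j(u) = -3 + u²/3 (j(u) = -3 + (u*u)/3 = -3 + u²/3)
Z = 184041 (Z = ((-3 + (6*6)²/3) + 2*0*(3 - 5))² = ((-3 + (⅓)*36²) + 2*0*(-2))² = ((-3 + (⅓)*1296) + 0)² = ((-3 + 432) + 0)² = (429 + 0)² = 429² = 184041)
O + Z = 3575/4646 + 184041 = 855058061/4646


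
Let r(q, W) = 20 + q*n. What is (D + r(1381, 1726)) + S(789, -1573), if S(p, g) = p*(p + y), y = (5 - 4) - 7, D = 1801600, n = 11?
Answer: 2434598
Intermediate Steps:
r(q, W) = 20 + 11*q (r(q, W) = 20 + q*11 = 20 + 11*q)
y = -6 (y = 1 - 7 = -6)
S(p, g) = p*(-6 + p) (S(p, g) = p*(p - 6) = p*(-6 + p))
(D + r(1381, 1726)) + S(789, -1573) = (1801600 + (20 + 11*1381)) + 789*(-6 + 789) = (1801600 + (20 + 15191)) + 789*783 = (1801600 + 15211) + 617787 = 1816811 + 617787 = 2434598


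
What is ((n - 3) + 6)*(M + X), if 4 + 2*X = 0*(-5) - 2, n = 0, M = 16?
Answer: 39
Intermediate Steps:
X = -3 (X = -2 + (0*(-5) - 2)/2 = -2 + (0 - 2)/2 = -2 + (1/2)*(-2) = -2 - 1 = -3)
((n - 3) + 6)*(M + X) = ((0 - 3) + 6)*(16 - 3) = (-3 + 6)*13 = 3*13 = 39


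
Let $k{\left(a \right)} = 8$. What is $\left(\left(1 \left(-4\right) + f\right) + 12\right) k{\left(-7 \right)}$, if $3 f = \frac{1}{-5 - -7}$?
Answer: $\frac{196}{3} \approx 65.333$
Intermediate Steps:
$f = \frac{1}{6}$ ($f = \frac{1}{3 \left(-5 - -7\right)} = \frac{1}{3 \left(-5 + \left(10 - 3\right)\right)} = \frac{1}{3 \left(-5 + 7\right)} = \frac{1}{3 \cdot 2} = \frac{1}{3} \cdot \frac{1}{2} = \frac{1}{6} \approx 0.16667$)
$\left(\left(1 \left(-4\right) + f\right) + 12\right) k{\left(-7 \right)} = \left(\left(1 \left(-4\right) + \frac{1}{6}\right) + 12\right) 8 = \left(\left(-4 + \frac{1}{6}\right) + 12\right) 8 = \left(- \frac{23}{6} + 12\right) 8 = \frac{49}{6} \cdot 8 = \frac{196}{3}$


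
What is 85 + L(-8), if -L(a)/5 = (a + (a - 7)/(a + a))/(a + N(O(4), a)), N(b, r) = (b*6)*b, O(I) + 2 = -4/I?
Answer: 63125/736 ≈ 85.768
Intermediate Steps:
O(I) = -2 - 4/I
N(b, r) = 6*b² (N(b, r) = (6*b)*b = 6*b²)
L(a) = -5*(a + (-7 + a)/(2*a))/(54 + a) (L(a) = -5*(a + (a - 7)/(a + a))/(a + 6*(-2 - 4/4)²) = -5*(a + (-7 + a)/((2*a)))/(a + 6*(-2 - 4*¼)²) = -5*(a + (-7 + a)*(1/(2*a)))/(a + 6*(-2 - 1)²) = -5*(a + (-7 + a)/(2*a))/(a + 6*(-3)²) = -5*(a + (-7 + a)/(2*a))/(a + 6*9) = -5*(a + (-7 + a)/(2*a))/(a + 54) = -5*(a + (-7 + a)/(2*a))/(54 + a))
85 + L(-8) = 85 + (5/2)*(7 - 1*(-8) - 2*(-8)²)/(-8*(54 - 8)) = 85 + (5/2)*(-⅛)*(7 + 8 - 2*64)/46 = 85 + (5/2)*(-⅛)*(1/46)*(7 + 8 - 128) = 85 + (5/2)*(-⅛)*(1/46)*(-113) = 85 + 565/736 = 63125/736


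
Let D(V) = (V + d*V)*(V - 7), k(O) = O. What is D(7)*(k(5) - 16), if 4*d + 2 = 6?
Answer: 0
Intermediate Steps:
d = 1 (d = -½ + (¼)*6 = -½ + 3/2 = 1)
D(V) = 2*V*(-7 + V) (D(V) = (V + 1*V)*(V - 7) = (V + V)*(-7 + V) = (2*V)*(-7 + V) = 2*V*(-7 + V))
D(7)*(k(5) - 16) = (2*7*(-7 + 7))*(5 - 16) = (2*7*0)*(-11) = 0*(-11) = 0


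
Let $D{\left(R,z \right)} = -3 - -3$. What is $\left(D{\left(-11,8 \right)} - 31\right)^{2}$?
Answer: $961$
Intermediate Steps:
$D{\left(R,z \right)} = 0$ ($D{\left(R,z \right)} = -3 + 3 = 0$)
$\left(D{\left(-11,8 \right)} - 31\right)^{2} = \left(0 - 31\right)^{2} = \left(-31\right)^{2} = 961$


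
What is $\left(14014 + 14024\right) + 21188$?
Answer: $49226$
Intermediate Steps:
$\left(14014 + 14024\right) + 21188 = 28038 + 21188 = 49226$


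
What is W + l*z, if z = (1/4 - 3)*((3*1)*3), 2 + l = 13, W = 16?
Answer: -1025/4 ≈ -256.25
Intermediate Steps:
l = 11 (l = -2 + 13 = 11)
z = -99/4 (z = (1/4 - 3)*(3*3) = -11/4*9 = -99/4 ≈ -24.750)
W + l*z = 16 + 11*(-99/4) = 16 - 1089/4 = -1025/4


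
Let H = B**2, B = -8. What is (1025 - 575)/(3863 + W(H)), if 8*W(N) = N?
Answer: 450/3871 ≈ 0.11625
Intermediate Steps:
H = 64 (H = (-8)**2 = 64)
W(N) = N/8
(1025 - 575)/(3863 + W(H)) = (1025 - 575)/(3863 + (1/8)*64) = 450/(3863 + 8) = 450/3871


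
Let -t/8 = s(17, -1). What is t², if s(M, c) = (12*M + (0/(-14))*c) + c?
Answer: 2637376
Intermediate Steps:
s(M, c) = c + 12*M (s(M, c) = (12*M + (0*(-1/14))*c) + c = (12*M + 0*c) + c = (12*M + 0) + c = 12*M + c = c + 12*M)
t = -1624 (t = -8*(-1 + 12*17) = -8*(-1 + 204) = -8*203 = -1624)
t² = (-1624)² = 2637376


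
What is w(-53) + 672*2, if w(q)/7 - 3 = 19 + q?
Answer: 1127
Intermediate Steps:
w(q) = 154 + 7*q (w(q) = 21 + 7*(19 + q) = 21 + (133 + 7*q) = 154 + 7*q)
w(-53) + 672*2 = (154 + 7*(-53)) + 672*2 = (154 - 371) + 1344 = -217 + 1344 = 1127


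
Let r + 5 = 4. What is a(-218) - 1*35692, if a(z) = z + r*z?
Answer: -35692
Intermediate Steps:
r = -1 (r = -5 + 4 = -1)
a(z) = 0 (a(z) = z - z = 0)
a(-218) - 1*35692 = 0 - 1*35692 = 0 - 35692 = -35692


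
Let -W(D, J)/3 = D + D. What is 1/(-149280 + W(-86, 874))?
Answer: -1/148764 ≈ -6.7221e-6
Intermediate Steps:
W(D, J) = -6*D (W(D, J) = -3*(D + D) = -6*D)
1/(-149280 + W(-86, 874)) = 1/(-149280 - 6*(-86)) = 1/(-149280 + 516) = 1/(-148764) = -1/148764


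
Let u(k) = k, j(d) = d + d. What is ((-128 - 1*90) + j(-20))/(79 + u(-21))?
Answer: -129/29 ≈ -4.4483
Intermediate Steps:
j(d) = 2*d
((-128 - 1*90) + j(-20))/(79 + u(-21)) = ((-128 - 1*90) + 2*(-20))/(79 - 21) = ((-128 - 90) - 40)/58 = (-218 - 40)*(1/58) = -258*1/58 = -129/29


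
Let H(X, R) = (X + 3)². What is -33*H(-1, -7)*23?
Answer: -3036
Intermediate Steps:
H(X, R) = (3 + X)²
-33*H(-1, -7)*23 = -33*(3 - 1)²*23 = -33*2²*23 = -33*4*23 = -132*23 = -3036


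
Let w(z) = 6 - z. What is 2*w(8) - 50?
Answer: -54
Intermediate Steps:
2*w(8) - 50 = 2*(6 - 1*8) - 50 = 2*(6 - 8) - 50 = 2*(-2) - 50 = -4 - 50 = -54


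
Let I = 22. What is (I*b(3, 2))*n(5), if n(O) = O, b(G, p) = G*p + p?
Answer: 880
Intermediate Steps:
b(G, p) = p + G*p
(I*b(3, 2))*n(5) = (22*(2*(1 + 3)))*5 = (22*(2*4))*5 = (22*8)*5 = 176*5 = 880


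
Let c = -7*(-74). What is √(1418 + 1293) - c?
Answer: -518 + √2711 ≈ -465.93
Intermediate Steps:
c = 518
√(1418 + 1293) - c = √(1418 + 1293) - 1*518 = √2711 - 518 = -518 + √2711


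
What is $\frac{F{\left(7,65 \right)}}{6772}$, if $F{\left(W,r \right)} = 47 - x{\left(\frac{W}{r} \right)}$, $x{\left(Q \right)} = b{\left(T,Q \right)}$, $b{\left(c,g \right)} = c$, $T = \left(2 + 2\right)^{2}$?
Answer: $\frac{31}{6772} \approx 0.0045777$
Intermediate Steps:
$T = 16$ ($T = 4^{2} = 16$)
$x{\left(Q \right)} = 16$
$F{\left(W,r \right)} = 31$ ($F{\left(W,r \right)} = 47 - 16 = 31$)
$\frac{F{\left(7,65 \right)}}{6772} = \frac{31}{6772}$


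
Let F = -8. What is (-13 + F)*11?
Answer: -231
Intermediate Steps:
(-13 + F)*11 = (-13 - 8)*11 = -21*11 = -231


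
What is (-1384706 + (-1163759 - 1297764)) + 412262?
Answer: -3433967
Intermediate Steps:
(-1384706 + (-1163759 - 1297764)) + 412262 = (-1384706 - 2461523) + 412262 = -3846229 + 412262 = -3433967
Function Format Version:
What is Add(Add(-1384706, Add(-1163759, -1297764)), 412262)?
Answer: -3433967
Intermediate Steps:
Add(Add(-1384706, Add(-1163759, -1297764)), 412262) = Add(Add(-1384706, -2461523), 412262) = Add(-3846229, 412262) = -3433967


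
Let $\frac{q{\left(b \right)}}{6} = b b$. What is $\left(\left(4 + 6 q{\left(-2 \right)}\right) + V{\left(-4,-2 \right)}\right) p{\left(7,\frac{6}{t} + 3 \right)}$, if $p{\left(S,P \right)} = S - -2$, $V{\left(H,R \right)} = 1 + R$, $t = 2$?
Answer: $1323$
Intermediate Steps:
$q{\left(b \right)} = 6 b^{2}$ ($q{\left(b \right)} = 6 b b = 6 b^{2}$)
$p{\left(S,P \right)} = 2 + S$ ($p{\left(S,P \right)} = S + 2 = 2 + S$)
$\left(\left(4 + 6 q{\left(-2 \right)}\right) + V{\left(-4,-2 \right)}\right) p{\left(7,\frac{6}{t} + 3 \right)} = \left(\left(4 + 6 \cdot 6 \left(-2\right)^{2}\right) + \left(1 - 2\right)\right) \left(2 + 7\right) = \left(\left(4 + 6 \cdot 6 \cdot 4\right) - 1\right) 9 = \left(\left(4 + 6 \cdot 24\right) - 1\right) 9 = \left(\left(4 + 144\right) - 1\right) 9 = \left(148 - 1\right) 9 = 147 \cdot 9 = 1323$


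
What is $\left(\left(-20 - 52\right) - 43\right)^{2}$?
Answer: $13225$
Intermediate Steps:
$\left(\left(-20 - 52\right) - 43\right)^{2} = \left(-72 - 43\right)^{2} = \left(-115\right)^{2} = 13225$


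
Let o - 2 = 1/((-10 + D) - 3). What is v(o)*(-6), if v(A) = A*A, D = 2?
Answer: -2646/121 ≈ -21.868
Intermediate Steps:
o = 21/11 (o = 2 + 1/((-10 + 2) - 3) = 2 + 1/(-8 - 3) = 2 + 1/(-11) = 2 - 1/11 = 21/11 ≈ 1.9091)
v(A) = A²
v(o)*(-6) = (21/11)²*(-6) = (441/121)*(-6) = -2646/121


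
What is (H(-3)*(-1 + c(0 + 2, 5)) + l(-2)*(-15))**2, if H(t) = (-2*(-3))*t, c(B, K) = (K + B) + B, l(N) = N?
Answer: 12996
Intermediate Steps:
c(B, K) = K + 2*B (c(B, K) = (B + K) + B = K + 2*B)
H(t) = 6*t
(H(-3)*(-1 + c(0 + 2, 5)) + l(-2)*(-15))**2 = ((6*(-3))*(-1 + (5 + 2*(0 + 2))) - 2*(-15))**2 = (-18*(-1 + (5 + 2*2)) + 30)**2 = (-18*(-1 + (5 + 4)) + 30)**2 = (-18*(-1 + 9) + 30)**2 = (-18*8 + 30)**2 = (-144 + 30)**2 = (-114)**2 = 12996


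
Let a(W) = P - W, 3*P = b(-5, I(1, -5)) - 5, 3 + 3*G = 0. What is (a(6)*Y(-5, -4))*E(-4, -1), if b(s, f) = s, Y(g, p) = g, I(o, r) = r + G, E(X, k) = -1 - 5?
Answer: -280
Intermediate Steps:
G = -1 (G = -1 + (⅓)*0 = -1 + 0 = -1)
E(X, k) = -6
I(o, r) = -1 + r (I(o, r) = r - 1 = -1 + r)
P = -10/3 (P = (-5 - 5)/3 = (⅓)*(-10) = -10/3 ≈ -3.3333)
a(W) = -10/3 - W
(a(6)*Y(-5, -4))*E(-4, -1) = ((-10/3 - 1*6)*(-5))*(-6) = ((-10/3 - 6)*(-5))*(-6) = -28/3*(-5)*(-6) = (140/3)*(-6) = -280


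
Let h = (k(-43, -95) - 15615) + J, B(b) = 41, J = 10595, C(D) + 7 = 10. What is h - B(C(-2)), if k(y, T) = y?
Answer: -5104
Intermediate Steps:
C(D) = 3 (C(D) = -7 + 10 = 3)
h = -5063 (h = (-43 - 15615) + 10595 = -15658 + 10595 = -5063)
h - B(C(-2)) = -5063 - 1*41 = -5063 - 41 = -5104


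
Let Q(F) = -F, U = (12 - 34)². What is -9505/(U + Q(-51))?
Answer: -1901/107 ≈ -17.766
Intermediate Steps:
U = 484 (U = (-22)² = 484)
-9505/(U + Q(-51)) = -9505/(484 - 1*(-51)) = -9505/(484 + 51) = -9505/535 = -9505*1/535 = -1901/107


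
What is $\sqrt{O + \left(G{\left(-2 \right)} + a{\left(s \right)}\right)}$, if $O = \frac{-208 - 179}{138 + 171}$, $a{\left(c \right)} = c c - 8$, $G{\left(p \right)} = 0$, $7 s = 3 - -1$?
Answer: $\frac{i \sqrt{4640047}}{721} \approx 2.9876 i$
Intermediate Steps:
$s = \frac{4}{7}$ ($s = \frac{3 - -1}{7} = \frac{3 + 1}{7} = \frac{1}{7} \cdot 4 = \frac{4}{7} \approx 0.57143$)
$a{\left(c \right)} = -8 + c^{2}$ ($a{\left(c \right)} = c^{2} - 8 = -8 + c^{2}$)
$O = - \frac{129}{103}$ ($O = - \frac{387}{309} = \left(-387\right) \frac{1}{309} = - \frac{129}{103} \approx -1.2524$)
$\sqrt{O + \left(G{\left(-2 \right)} + a{\left(s \right)}\right)} = \sqrt{- \frac{129}{103} + \left(0 - \left(8 - \left(\frac{4}{7}\right)^{2}\right)\right)} = \sqrt{- \frac{129}{103} + \left(0 + \left(-8 + \frac{16}{49}\right)\right)} = \sqrt{- \frac{129}{103} + \left(0 - \frac{376}{49}\right)} = \sqrt{- \frac{129}{103} - \frac{376}{49}} = \sqrt{- \frac{45049}{5047}} = \frac{i \sqrt{4640047}}{721}$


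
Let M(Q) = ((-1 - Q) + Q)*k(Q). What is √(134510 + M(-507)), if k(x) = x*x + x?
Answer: 4*I*√7627 ≈ 349.33*I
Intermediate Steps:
k(x) = x + x² (k(x) = x² + x = x + x²)
M(Q) = -Q*(1 + Q) (M(Q) = ((-1 - Q) + Q)*(Q*(1 + Q)) = -Q*(1 + Q))
√(134510 + M(-507)) = √(134510 - 1*(-507)*(1 - 507)) = √(134510 - 1*(-507)*(-506)) = √(134510 - 256542) = √(-122032) = 4*I*√7627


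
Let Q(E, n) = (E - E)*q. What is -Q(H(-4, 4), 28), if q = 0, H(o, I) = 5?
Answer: 0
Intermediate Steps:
Q(E, n) = 0 (Q(E, n) = (E - E)*0 = 0*0 = 0)
-Q(H(-4, 4), 28) = -1*0 = 0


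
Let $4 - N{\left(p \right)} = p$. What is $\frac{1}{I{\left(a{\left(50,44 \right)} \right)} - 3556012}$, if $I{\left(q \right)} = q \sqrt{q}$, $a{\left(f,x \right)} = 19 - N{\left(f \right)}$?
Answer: $- \frac{3556012}{12645221069519} - \frac{65 \sqrt{65}}{12645221069519} \approx -2.8126 \cdot 10^{-7}$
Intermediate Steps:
$N{\left(p \right)} = 4 - p$
$a{\left(f,x \right)} = 15 + f$ ($a{\left(f,x \right)} = 19 - \left(4 - f\right) = 19 + \left(-4 + f\right) = 15 + f$)
$I{\left(q \right)} = q^{\frac{3}{2}}$
$\frac{1}{I{\left(a{\left(50,44 \right)} \right)} - 3556012} = \frac{1}{\left(15 + 50\right)^{\frac{3}{2}} - 3556012} = \frac{1}{65^{\frac{3}{2}} - 3556012} = \frac{1}{65 \sqrt{65} - 3556012} = \frac{1}{-3556012 + 65 \sqrt{65}}$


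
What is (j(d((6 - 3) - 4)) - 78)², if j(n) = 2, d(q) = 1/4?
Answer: 5776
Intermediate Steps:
d(q) = ¼
(j(d((6 - 3) - 4)) - 78)² = (2 - 78)² = (-76)² = 5776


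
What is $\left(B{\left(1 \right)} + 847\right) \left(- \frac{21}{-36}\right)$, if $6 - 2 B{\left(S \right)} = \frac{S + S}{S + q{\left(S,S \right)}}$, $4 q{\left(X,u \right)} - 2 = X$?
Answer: $\frac{991}{2} \approx 495.5$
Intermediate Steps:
$q{\left(X,u \right)} = \frac{1}{2} + \frac{X}{4}$
$B{\left(S \right)} = 3 - \frac{S}{\frac{1}{2} + \frac{5 S}{4}}$ ($B{\left(S \right)} = 3 - \frac{\left(S + S\right) \frac{1}{S + \left(\frac{1}{2} + \frac{S}{4}\right)}}{2} = 3 - \frac{2 S \frac{1}{\frac{1}{2} + \frac{5 S}{4}}}{2} = 3 - \frac{S}{\frac{1}{2} + \frac{5 S}{4}}$)
$\left(B{\left(1 \right)} + 847\right) \left(- \frac{21}{-36}\right) = \left(\frac{6 + 11 \cdot 1}{2 + 5 \cdot 1} + 847\right) \left(- \frac{21}{-36}\right) = \left(\frac{6 + 11}{2 + 5} + 847\right) \left(\left(-21\right) \left(- \frac{1}{36}\right)\right) = \left(\frac{1}{7} \cdot 17 + 847\right) \frac{7}{12} = \left(\frac{17}{7} + 847\right) \frac{7}{12} = \frac{5946}{7} \cdot \frac{7}{12} = \frac{991}{2}$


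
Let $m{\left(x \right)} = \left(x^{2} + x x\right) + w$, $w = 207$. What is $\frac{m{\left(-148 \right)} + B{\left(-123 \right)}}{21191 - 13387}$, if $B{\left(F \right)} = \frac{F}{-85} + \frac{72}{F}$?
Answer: $\frac{76697639}{13598470} \approx 5.6402$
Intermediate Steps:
$m{\left(x \right)} = 207 + 2 x^{2}$ ($m{\left(x \right)} = \left(x^{2} + x x\right) + 207 = \left(x^{2} + x^{2}\right) + 207 = 2 x^{2} + 207 = 207 + 2 x^{2}$)
$B{\left(F \right)} = \frac{72}{F} - \frac{F}{85}$ ($B{\left(F \right)} = F \left(- \frac{1}{85}\right) + \frac{72}{F} = - \frac{F}{85} + \frac{72}{F} = \frac{72}{F} - \frac{F}{85}$)
$\frac{m{\left(-148 \right)} + B{\left(-123 \right)}}{21191 - 13387} = \frac{\left(207 + 2 \left(-148\right)^{2}\right) + \left(\frac{72}{-123} - - \frac{123}{85}\right)}{21191 - 13387} = \frac{\left(207 + 2 \cdot 21904\right) + \left(72 \left(- \frac{1}{123}\right) + \frac{123}{85}\right)}{7804} = \left(\left(207 + 43808\right) + \left(- \frac{24}{41} + \frac{123}{85}\right)\right) \frac{1}{7804} = \left(44015 + \frac{3003}{3485}\right) \frac{1}{7804} = \frac{153395278}{3485} \cdot \frac{1}{7804} = \frac{76697639}{13598470}$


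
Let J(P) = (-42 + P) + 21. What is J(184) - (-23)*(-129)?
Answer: -2804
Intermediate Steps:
J(P) = -21 + P
J(184) - (-23)*(-129) = (-21 + 184) - (-23)*(-129) = 163 - 1*2967 = 163 - 2967 = -2804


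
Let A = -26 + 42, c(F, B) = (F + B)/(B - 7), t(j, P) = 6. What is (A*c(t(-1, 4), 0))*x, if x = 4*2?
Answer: -768/7 ≈ -109.71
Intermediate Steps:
c(F, B) = (B + F)/(-7 + B)
x = 8
A = 16
(A*c(t(-1, 4), 0))*x = (16*((0 + 6)/(-7 + 0)))*8 = (16*(6/(-7)))*8 = (16*(-1/7*6))*8 = (16*(-6/7))*8 = -96/7*8 = -768/7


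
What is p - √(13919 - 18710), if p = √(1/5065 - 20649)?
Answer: I*(-√4791 + 4*√33108380435/5065) ≈ 74.481*I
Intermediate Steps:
p = 4*I*√33108380435/5065 (p = √(1/5065 - 20649) = √(-104587184/5065) = 4*I*√33108380435/5065 ≈ 143.7*I)
p - √(13919 - 18710) = 4*I*√33108380435/5065 - √(13919 - 18710) = 4*I*√33108380435/5065 - √(-4791) = 4*I*√33108380435/5065 - I*√4791 = -I*√4791 + 4*I*√33108380435/5065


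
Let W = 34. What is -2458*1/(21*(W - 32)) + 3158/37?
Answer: 20845/777 ≈ 26.828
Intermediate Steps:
-2458*1/(21*(W - 32)) + 3158/37 = -2458*1/(21*(34 - 32)) + 3158/37 = -2458/(2*21) + 3158*(1/37) = -2458/42 + 3158/37 = -2458*1/42 + 3158/37 = -1229/21 + 3158/37 = 20845/777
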